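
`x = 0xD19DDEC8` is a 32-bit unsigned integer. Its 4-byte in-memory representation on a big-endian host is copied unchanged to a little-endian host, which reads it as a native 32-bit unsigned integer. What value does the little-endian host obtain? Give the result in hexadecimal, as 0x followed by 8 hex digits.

Stored big-endian, the bytes at ascending addresses are D1 9D DE C8.
Read back as little-endian, the first byte is least significant, giving 0xC8DE9DD1.

0xC8DE9DD1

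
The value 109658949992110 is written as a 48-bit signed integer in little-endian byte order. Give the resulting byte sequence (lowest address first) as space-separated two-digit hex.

AE BE C2 F6 BB 63

109658949992110 in hexadecimal, padded to 48 bits, is 0x63BBF6C2BEAE.
Split into bytes (most-significant first): 63 BB F6 C2 BE AE.
In little-endian order the low byte comes first in memory.
So at ascending addresses the bytes are AE BE C2 F6 BB 63.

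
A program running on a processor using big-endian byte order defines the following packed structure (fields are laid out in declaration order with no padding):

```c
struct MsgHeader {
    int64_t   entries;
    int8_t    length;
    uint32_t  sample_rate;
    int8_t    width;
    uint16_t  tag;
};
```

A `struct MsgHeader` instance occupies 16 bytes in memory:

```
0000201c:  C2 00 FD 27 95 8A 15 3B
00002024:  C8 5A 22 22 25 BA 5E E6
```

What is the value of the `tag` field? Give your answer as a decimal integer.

`tag` follows `entries` (8 B), `length` (1 B), `sample_rate` (4 B), `width` (1 B), so it starts at offset 8 + 1 + 4 + 1 = 14 and occupies 2 bytes.
Bytes at offsets 14..15: 5E E6.
Big-endian stores the most-significant byte at the lowest address.
The bytes are already most-significant first: 0x5EE6.
0x5EE6 = 24294.

24294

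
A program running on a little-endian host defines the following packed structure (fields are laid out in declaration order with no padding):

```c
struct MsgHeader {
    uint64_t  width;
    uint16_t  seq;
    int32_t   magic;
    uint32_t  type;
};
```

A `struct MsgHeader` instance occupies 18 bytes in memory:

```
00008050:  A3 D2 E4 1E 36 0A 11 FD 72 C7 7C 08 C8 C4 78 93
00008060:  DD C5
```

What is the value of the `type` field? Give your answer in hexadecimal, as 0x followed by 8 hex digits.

0xC5DD9378

`type` follows `width` (8 B), `seq` (2 B), `magic` (4 B), so it starts at offset 8 + 2 + 4 = 14 and occupies 4 bytes.
Bytes at offsets 14..17: 78 93 DD C5.
Little-endian: lowest address holds the least-significant byte.
Reassemble most-significant byte first: C5 DD 93 78 → 0xC5DD9378.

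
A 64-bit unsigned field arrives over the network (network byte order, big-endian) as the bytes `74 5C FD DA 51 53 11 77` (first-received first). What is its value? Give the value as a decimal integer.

8384855720366117239

Big-endian stores the most-significant byte at the lowest address.
The bytes are already most-significant first: 0x745CFDDA51531177.
0x745CFDDA51531177 = 8384855720366117239.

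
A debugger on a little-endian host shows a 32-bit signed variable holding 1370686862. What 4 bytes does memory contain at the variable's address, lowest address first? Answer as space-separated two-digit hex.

8E 05 B3 51

1370686862 in hexadecimal, padded to 32 bits, is 0x51B3058E.
Split into bytes (most-significant first): 51 B3 05 8E.
Little-endian stores the least-significant byte at the lowest address.
So at ascending addresses the bytes are 8E 05 B3 51.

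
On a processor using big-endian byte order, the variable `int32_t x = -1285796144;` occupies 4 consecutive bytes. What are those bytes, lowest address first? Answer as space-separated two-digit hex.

B3 5C 4E D0

Two's complement of -1285796144 in 32 bits: 1285796144 = 0x4CA3B130; invert → 0xB35C4ECF; add 1 → 0xB35C4ED0.
Split into bytes (most-significant first): B3 5C 4E D0.
Big-endian: lowest address holds the most-significant byte.
So the memory order matches the most-significant-first order: B3 5C 4E D0.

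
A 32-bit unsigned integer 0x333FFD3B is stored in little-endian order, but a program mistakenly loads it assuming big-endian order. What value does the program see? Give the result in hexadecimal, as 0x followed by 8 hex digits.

0x3BFD3F33

Stored little-endian, the bytes at ascending addresses are 3B FD 3F 33.
Read back as big-endian, the last byte is least significant, giving 0x3BFD3F33.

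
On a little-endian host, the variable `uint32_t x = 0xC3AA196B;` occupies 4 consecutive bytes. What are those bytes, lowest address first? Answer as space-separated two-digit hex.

Split into bytes (most-significant first): C3 AA 19 6B.
Little-endian stores the least-significant byte at the lowest address.
So at ascending addresses the bytes are 6B 19 AA C3.

6B 19 AA C3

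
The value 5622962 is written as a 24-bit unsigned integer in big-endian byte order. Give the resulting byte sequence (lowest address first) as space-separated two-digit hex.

5622962 in hexadecimal, padded to 24 bits, is 0x55CCB2.
Split into bytes (most-significant first): 55 CC B2.
Big-endian stores the most-significant byte at the lowest address.
So the memory order matches the most-significant-first order: 55 CC B2.

55 CC B2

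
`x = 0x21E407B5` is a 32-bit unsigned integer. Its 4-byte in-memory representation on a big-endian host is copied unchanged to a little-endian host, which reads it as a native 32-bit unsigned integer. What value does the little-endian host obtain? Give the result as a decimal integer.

Stored big-endian, the bytes at ascending addresses are 21 E4 07 B5.
Read back as little-endian, the first byte is least significant, giving 0xB507E421.
0xB507E421 = 3037193249.

3037193249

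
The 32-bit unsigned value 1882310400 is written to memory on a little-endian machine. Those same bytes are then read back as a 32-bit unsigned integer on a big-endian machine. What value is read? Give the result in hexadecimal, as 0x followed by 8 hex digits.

1882310400 in 32-bit hexadecimal is 0x7031C700.
Stored little-endian, the bytes at ascending addresses are 00 C7 31 70.
Read back as big-endian, the last byte is least significant, giving 0x00C73170.

0x00C73170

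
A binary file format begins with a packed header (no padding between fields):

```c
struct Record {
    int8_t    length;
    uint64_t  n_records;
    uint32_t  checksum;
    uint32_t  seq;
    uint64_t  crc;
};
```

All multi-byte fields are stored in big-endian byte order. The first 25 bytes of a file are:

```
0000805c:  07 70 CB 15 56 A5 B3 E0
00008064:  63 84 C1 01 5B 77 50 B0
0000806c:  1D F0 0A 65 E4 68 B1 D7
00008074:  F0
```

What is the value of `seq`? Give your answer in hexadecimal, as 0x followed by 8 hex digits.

0x7750B01D

`seq` follows `length` (1 B), `n_records` (8 B), `checksum` (4 B), so it starts at offset 1 + 8 + 4 = 13 and occupies 4 bytes.
Bytes at offsets 13..16: 77 50 B0 1D.
In big-endian order the high byte comes first in memory.
The bytes are already most-significant first: 0x7750B01D.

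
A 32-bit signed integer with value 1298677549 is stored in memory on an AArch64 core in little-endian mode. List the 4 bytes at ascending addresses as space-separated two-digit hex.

2D 3F 68 4D

1298677549 in hexadecimal, padded to 32 bits, is 0x4D683F2D.
Split into bytes (most-significant first): 4D 68 3F 2D.
Little-endian stores the least-significant byte at the lowest address.
So at ascending addresses the bytes are 2D 3F 68 4D.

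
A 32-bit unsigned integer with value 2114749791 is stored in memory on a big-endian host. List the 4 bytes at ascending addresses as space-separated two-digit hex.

2114749791 in hexadecimal, padded to 32 bits, is 0x7E0C855F.
Split into bytes (most-significant first): 7E 0C 85 5F.
Big-endian: lowest address holds the most-significant byte.
So the memory order matches the most-significant-first order: 7E 0C 85 5F.

7E 0C 85 5F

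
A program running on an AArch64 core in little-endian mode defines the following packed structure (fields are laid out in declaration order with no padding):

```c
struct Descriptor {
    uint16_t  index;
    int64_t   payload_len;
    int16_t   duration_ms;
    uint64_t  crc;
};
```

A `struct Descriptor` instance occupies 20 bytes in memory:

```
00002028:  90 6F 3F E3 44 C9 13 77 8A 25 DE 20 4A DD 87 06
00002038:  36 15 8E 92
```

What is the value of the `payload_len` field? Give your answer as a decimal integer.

2705105453054223167

`payload_len` follows `index` (2 bytes), so it starts at byte offset 2 and occupies 8 bytes.
Bytes at offsets 2..9: 3F E3 44 C9 13 77 8A 25.
Little-endian stores the least-significant byte at the lowest address.
Reassemble most-significant byte first: 25 8A 77 13 C9 44 E3 3F → 0x258A7713C944E33F.
0x258A7713C944E33F = 2705105453054223167.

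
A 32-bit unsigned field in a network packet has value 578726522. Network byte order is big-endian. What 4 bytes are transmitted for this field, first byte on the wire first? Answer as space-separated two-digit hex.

578726522 in hexadecimal, padded to 32 bits, is 0x227EAA7A.
Split into bytes (most-significant first): 22 7E AA 7A.
Big-endian stores the most-significant byte at the lowest address.
So the memory order matches the most-significant-first order: 22 7E AA 7A.

22 7E AA 7A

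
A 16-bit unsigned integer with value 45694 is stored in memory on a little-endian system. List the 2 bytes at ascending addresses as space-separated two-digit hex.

45694 in hexadecimal, padded to 16 bits, is 0xB27E.
Split into bytes (most-significant first): B2 7E.
In little-endian order the low byte comes first in memory.
So at ascending addresses the bytes are 7E B2.

7E B2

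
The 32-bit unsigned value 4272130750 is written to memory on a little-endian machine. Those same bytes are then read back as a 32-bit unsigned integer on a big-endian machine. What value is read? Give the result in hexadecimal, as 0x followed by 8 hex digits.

4272130750 in 32-bit hexadecimal is 0xFEA38ABE.
Stored little-endian, the bytes at ascending addresses are BE 8A A3 FE.
Read back as big-endian, the last byte is least significant, giving 0xBE8AA3FE.

0xBE8AA3FE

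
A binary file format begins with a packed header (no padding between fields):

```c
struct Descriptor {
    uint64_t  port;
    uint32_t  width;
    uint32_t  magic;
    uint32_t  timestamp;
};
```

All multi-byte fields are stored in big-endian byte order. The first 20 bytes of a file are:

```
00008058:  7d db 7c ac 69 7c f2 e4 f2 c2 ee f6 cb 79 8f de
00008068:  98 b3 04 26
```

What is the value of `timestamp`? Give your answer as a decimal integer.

2561868838

`timestamp` follows `port` (8 B), `width` (4 B), `magic` (4 B), so it starts at offset 8 + 4 + 4 = 16 and occupies 4 bytes.
Bytes at offsets 16..19: 98 B3 04 26.
Big-endian stores the most-significant byte at the lowest address.
The bytes are already most-significant first: 0x98B30426.
0x98B30426 = 2561868838.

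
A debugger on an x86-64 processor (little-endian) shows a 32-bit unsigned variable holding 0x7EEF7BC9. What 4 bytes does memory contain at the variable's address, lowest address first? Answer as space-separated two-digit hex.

C9 7B EF 7E

Split into bytes (most-significant first): 7E EF 7B C9.
Little-endian: lowest address holds the least-significant byte.
So at ascending addresses the bytes are C9 7B EF 7E.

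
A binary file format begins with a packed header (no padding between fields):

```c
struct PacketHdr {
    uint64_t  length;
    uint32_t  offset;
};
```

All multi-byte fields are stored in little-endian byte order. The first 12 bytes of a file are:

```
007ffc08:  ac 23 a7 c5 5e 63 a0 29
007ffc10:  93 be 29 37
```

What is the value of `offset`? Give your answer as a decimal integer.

`offset` follows `length` (8 bytes), so it starts at byte offset 8 and occupies 4 bytes.
Bytes at offsets 8..11: 93 BE 29 37.
Little-endian stores the least-significant byte at the lowest address.
Reassemble most-significant byte first: 37 29 BE 93 → 0x3729BE93.
0x3729BE93 = 925482643.

925482643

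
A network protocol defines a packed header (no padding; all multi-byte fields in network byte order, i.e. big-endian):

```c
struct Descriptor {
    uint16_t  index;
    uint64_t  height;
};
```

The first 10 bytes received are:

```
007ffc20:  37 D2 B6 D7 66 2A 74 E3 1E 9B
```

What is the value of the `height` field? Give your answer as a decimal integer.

13175111567431376539

`height` follows `index` (2 bytes), so it starts at byte offset 2 and occupies 8 bytes.
Bytes at offsets 2..9: B6 D7 66 2A 74 E3 1E 9B.
Big-endian stores the most-significant byte at the lowest address.
The bytes are already most-significant first: 0xB6D7662A74E31E9B.
0xB6D7662A74E31E9B = 13175111567431376539.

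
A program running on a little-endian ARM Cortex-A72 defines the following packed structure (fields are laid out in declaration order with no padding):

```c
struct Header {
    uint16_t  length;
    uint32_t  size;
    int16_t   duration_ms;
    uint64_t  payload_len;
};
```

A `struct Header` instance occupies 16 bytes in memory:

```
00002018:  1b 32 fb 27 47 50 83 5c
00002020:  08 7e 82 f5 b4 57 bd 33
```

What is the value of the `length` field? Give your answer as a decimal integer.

`length` is the first field, at byte offset 0, occupying 2 bytes.
Bytes at offsets 0..1: 1B 32.
Little-endian stores the least-significant byte at the lowest address.
Reassemble most-significant byte first: 32 1B → 0x321B.
0x321B = 12827.

12827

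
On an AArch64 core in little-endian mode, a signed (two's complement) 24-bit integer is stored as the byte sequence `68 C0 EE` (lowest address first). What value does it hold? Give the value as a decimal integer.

-1130392

Little-endian stores the least-significant byte at the lowest address.
Reassemble most-significant byte first: EE C0 68 → 0xEEC068.
Top bit is set, so as a signed 24-bit value this is 0xEEC068 − 2^24 = -1130392.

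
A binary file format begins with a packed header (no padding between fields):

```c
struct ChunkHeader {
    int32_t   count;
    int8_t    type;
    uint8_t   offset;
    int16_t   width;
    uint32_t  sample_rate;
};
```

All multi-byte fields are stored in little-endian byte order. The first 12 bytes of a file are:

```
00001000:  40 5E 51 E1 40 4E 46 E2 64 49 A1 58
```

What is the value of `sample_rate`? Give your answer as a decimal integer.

`sample_rate` follows `count` (4 B), `type` (1 B), `offset` (1 B), `width` (2 B), so it starts at offset 4 + 1 + 1 + 2 = 8 and occupies 4 bytes.
Bytes at offsets 8..11: 64 49 A1 58.
Little-endian: lowest address holds the least-significant byte.
Reassemble most-significant byte first: 58 A1 49 64 → 0x58A14964.
0x58A14964 = 1486965092.

1486965092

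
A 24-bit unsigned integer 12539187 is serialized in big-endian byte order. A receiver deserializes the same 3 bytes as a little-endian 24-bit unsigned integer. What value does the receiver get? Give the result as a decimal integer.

3364287

12539187 in 24-bit hexadecimal is 0xBF5533.
Stored big-endian, the bytes at ascending addresses are BF 55 33.
Read back as little-endian, the first byte is least significant, giving 0x3355BF.
0x3355BF = 3364287.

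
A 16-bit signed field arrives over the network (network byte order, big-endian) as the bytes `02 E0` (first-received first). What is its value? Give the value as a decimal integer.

736

In big-endian order the high byte comes first in memory.
The bytes are already most-significant first: 0x02E0.
0x02E0 = 736.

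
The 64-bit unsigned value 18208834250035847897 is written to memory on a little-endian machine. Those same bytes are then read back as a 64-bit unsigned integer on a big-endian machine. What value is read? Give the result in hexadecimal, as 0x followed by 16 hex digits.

0xD9625A9F46C6B2FC

18208834250035847897 in 64-bit hexadecimal is 0xFCB2C6469F5A62D9.
Stored little-endian, the bytes at ascending addresses are D9 62 5A 9F 46 C6 B2 FC.
Read back as big-endian, the last byte is least significant, giving 0xD9625A9F46C6B2FC.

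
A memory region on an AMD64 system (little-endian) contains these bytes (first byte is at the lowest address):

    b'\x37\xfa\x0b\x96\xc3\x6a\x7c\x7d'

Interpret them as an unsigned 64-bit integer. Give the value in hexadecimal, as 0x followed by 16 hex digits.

Little-endian: lowest address holds the least-significant byte.
Reassemble most-significant byte first: 7D 7C 6A C3 96 0B FA 37 → 0x7D7C6AC3960BFA37.

0x7D7C6AC3960BFA37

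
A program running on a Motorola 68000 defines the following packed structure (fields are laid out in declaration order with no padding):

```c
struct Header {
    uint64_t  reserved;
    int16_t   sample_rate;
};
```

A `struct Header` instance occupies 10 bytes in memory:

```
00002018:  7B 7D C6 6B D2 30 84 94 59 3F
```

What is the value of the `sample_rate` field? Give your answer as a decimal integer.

22847

`sample_rate` follows `reserved` (8 bytes), so it starts at byte offset 8 and occupies 2 bytes.
Bytes at offsets 8..9: 59 3F.
Big-endian stores the most-significant byte at the lowest address.
The bytes are already most-significant first: 0x593F.
0x593F = 22847.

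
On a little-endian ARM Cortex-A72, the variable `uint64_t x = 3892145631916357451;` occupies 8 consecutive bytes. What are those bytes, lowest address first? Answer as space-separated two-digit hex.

3892145631916357451 in hexadecimal, padded to 64 bits, is 0x3603ADD4AC76774B.
Split into bytes (most-significant first): 36 03 AD D4 AC 76 77 4B.
Little-endian stores the least-significant byte at the lowest address.
So at ascending addresses the bytes are 4B 77 76 AC D4 AD 03 36.

4B 77 76 AC D4 AD 03 36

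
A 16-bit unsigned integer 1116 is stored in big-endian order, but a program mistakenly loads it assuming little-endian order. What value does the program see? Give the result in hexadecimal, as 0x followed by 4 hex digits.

1116 in 16-bit hexadecimal is 0x045C.
Stored big-endian, the bytes at ascending addresses are 04 5C.
Read back as little-endian, the first byte is least significant, giving 0x5C04.

0x5C04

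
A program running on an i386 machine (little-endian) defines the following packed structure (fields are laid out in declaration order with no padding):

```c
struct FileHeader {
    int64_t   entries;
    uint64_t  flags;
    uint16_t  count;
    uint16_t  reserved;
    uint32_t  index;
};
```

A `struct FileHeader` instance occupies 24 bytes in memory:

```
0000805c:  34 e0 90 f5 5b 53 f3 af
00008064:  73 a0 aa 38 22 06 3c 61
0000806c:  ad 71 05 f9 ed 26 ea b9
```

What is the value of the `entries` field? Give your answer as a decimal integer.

-5768175043304431564

`entries` is the first field, at byte offset 0, occupying 8 bytes.
Bytes at offsets 0..7: 34 E0 90 F5 5B 53 F3 AF.
Little-endian: lowest address holds the least-significant byte.
Reassemble most-significant byte first: AF F3 53 5B F5 90 E0 34 → 0xAFF3535BF590E034.
Top bit is set, so as a signed 64-bit value this is 0xAFF3535BF590E034 − 2^64 = -5768175043304431564.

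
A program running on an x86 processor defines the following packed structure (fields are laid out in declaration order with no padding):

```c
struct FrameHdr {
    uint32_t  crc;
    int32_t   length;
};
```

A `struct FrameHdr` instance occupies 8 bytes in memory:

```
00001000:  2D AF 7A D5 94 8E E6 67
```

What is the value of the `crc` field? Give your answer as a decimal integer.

`crc` is the first field, at byte offset 0, occupying 4 bytes.
Bytes at offsets 0..3: 2D AF 7A D5.
Little-endian: lowest address holds the least-significant byte.
Reassemble most-significant byte first: D5 7A AF 2D → 0xD57AAF2D.
0xD57AAF2D = 3581587245.

3581587245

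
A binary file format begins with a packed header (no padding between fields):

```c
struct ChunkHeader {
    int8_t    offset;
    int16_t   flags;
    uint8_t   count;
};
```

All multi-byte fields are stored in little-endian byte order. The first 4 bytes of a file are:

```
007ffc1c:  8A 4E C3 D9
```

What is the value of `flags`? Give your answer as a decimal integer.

`flags` follows `offset` (1 byte), so it starts at byte offset 1 and occupies 2 bytes.
Bytes at offsets 1..2: 4E C3.
Little-endian stores the least-significant byte at the lowest address.
Reassemble most-significant byte first: C3 4E → 0xC34E.
Top bit is set, so as a signed 16-bit value this is 0xC34E − 2^16 = -15538.

-15538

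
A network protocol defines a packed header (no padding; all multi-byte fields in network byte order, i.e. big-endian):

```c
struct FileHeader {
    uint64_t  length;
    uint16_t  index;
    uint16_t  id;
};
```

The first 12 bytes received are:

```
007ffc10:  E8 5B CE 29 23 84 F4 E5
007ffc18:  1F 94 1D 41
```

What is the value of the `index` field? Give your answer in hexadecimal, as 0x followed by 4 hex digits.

`index` follows `length` (8 bytes), so it starts at byte offset 8 and occupies 2 bytes.
Bytes at offsets 8..9: 1F 94.
Big-endian stores the most-significant byte at the lowest address.
The bytes are already most-significant first: 0x1F94.

0x1F94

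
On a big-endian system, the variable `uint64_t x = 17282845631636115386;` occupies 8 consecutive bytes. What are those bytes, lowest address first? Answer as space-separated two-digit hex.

17282845631636115386 in hexadecimal, padded to 64 bits, is 0xEFD9008895950FBA.
Split into bytes (most-significant first): EF D9 00 88 95 95 0F BA.
In big-endian order the high byte comes first in memory.
So the memory order matches the most-significant-first order: EF D9 00 88 95 95 0F BA.

EF D9 00 88 95 95 0F BA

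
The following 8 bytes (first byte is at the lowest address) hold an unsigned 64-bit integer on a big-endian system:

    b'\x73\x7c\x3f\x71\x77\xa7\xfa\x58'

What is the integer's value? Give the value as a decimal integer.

In big-endian order the high byte comes first in memory.
The bytes are already most-significant first: 0x737C3F7177A7FA58.
0x737C3F7177A7FA58 = 8321595968045185624.

8321595968045185624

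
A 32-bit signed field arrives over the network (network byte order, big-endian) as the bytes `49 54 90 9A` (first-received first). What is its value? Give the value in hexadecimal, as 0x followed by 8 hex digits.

0x4954909A

Big-endian: lowest address holds the most-significant byte.
The bytes are already most-significant first: 0x4954909A.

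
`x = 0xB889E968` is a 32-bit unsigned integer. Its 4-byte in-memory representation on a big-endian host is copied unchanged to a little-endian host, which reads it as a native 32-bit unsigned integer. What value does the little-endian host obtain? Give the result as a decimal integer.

1760135608

Stored big-endian, the bytes at ascending addresses are B8 89 E9 68.
Read back as little-endian, the first byte is least significant, giving 0x68E989B8.
0x68E989B8 = 1760135608.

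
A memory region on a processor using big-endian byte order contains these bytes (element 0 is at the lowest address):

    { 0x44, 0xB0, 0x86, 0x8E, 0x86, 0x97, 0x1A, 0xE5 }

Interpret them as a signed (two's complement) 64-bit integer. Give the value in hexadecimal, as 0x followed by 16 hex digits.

0x44B0868E86971AE5

Big-endian: lowest address holds the most-significant byte.
The bytes are already most-significant first: 0x44B0868E86971AE5.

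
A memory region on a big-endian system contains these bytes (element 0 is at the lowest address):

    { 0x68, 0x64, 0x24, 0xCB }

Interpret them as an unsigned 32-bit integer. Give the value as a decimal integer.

Big-endian: lowest address holds the most-significant byte.
The bytes are already most-significant first: 0x686424CB.
0x686424CB = 1751393483.

1751393483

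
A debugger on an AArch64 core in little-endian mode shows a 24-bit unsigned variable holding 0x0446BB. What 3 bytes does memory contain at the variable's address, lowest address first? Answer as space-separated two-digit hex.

BB 46 04

Split into bytes (most-significant first): 04 46 BB.
Little-endian stores the least-significant byte at the lowest address.
So at ascending addresses the bytes are BB 46 04.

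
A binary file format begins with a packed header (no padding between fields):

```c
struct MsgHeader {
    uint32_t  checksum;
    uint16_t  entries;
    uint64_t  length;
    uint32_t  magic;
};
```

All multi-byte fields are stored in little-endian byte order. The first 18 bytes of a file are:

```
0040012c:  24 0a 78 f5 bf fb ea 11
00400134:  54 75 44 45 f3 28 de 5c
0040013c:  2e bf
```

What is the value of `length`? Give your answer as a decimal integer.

2950778341186343402

`length` follows `checksum` (4 B), `entries` (2 B), so it starts at offset 4 + 2 = 6 and occupies 8 bytes.
Bytes at offsets 6..13: EA 11 54 75 44 45 F3 28.
In little-endian order the low byte comes first in memory.
Reassemble most-significant byte first: 28 F3 45 44 75 54 11 EA → 0x28F34544755411EA.
0x28F34544755411EA = 2950778341186343402.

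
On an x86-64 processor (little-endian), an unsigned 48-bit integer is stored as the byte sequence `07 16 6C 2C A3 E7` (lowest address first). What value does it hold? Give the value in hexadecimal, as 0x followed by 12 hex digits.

0xE7A32C6C1607

Little-endian stores the least-significant byte at the lowest address.
Reassemble most-significant byte first: E7 A3 2C 6C 16 07 → 0xE7A32C6C1607.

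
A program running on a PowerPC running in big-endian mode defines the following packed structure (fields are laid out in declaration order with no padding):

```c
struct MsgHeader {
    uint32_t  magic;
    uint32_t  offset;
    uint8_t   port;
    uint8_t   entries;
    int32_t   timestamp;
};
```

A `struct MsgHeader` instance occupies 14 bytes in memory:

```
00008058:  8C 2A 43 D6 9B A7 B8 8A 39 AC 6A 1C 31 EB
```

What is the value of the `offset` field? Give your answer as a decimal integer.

2611460234

`offset` follows `magic` (4 bytes), so it starts at byte offset 4 and occupies 4 bytes.
Bytes at offsets 4..7: 9B A7 B8 8A.
Big-endian: lowest address holds the most-significant byte.
The bytes are already most-significant first: 0x9BA7B88A.
0x9BA7B88A = 2611460234.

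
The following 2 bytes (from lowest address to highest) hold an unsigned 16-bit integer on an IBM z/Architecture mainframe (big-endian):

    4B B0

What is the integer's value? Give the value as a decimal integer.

19376

In big-endian order the high byte comes first in memory.
The bytes are already most-significant first: 0x4BB0.
0x4BB0 = 19376.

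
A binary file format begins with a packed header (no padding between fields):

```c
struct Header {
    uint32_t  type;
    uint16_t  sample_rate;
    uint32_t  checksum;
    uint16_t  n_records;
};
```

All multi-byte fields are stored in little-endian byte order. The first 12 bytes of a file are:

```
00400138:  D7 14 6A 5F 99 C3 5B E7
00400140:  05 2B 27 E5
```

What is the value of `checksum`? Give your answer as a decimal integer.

`checksum` follows `type` (4 B), `sample_rate` (2 B), so it starts at offset 4 + 2 = 6 and occupies 4 bytes.
Bytes at offsets 6..9: 5B E7 05 2B.
Little-endian stores the least-significant byte at the lowest address.
Reassemble most-significant byte first: 2B 05 E7 5B → 0x2B05E75B.
0x2B05E75B = 721807195.

721807195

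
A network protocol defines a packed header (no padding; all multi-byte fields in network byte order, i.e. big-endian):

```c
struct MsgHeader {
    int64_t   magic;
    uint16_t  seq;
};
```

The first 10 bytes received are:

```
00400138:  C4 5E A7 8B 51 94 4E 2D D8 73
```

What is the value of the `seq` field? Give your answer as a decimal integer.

55411

`seq` follows `magic` (8 bytes), so it starts at byte offset 8 and occupies 2 bytes.
Bytes at offsets 8..9: D8 73.
Big-endian stores the most-significant byte at the lowest address.
The bytes are already most-significant first: 0xD873.
0xD873 = 55411.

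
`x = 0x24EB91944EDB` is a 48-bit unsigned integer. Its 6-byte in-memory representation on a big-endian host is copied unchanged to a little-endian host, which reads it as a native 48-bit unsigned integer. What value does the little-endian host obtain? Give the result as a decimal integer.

Stored big-endian, the bytes at ascending addresses are 24 EB 91 94 4E DB.
Read back as little-endian, the first byte is least significant, giving 0xDB4E9491EB24.
0xDB4E9491EB24 = 241130546522916.

241130546522916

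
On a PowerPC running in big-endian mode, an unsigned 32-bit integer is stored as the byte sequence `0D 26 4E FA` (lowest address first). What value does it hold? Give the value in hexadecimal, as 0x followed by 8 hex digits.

0x0D264EFA

Big-endian stores the most-significant byte at the lowest address.
The bytes are already most-significant first: 0x0D264EFA.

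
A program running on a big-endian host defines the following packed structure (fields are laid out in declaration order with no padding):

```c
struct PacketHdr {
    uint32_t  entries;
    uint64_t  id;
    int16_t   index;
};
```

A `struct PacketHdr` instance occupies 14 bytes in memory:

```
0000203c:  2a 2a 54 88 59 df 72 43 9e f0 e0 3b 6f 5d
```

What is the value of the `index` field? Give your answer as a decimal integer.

28509

`index` follows `entries` (4 B), `id` (8 B), so it starts at offset 4 + 8 = 12 and occupies 2 bytes.
Bytes at offsets 12..13: 6F 5D.
Big-endian stores the most-significant byte at the lowest address.
The bytes are already most-significant first: 0x6F5D.
0x6F5D = 28509.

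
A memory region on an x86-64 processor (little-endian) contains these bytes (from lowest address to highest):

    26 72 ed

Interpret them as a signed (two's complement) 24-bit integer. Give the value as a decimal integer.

-1215962

Little-endian stores the least-significant byte at the lowest address.
Reassemble most-significant byte first: ED 72 26 → 0xED7226.
Top bit is set, so as a signed 24-bit value this is 0xED7226 − 2^24 = -1215962.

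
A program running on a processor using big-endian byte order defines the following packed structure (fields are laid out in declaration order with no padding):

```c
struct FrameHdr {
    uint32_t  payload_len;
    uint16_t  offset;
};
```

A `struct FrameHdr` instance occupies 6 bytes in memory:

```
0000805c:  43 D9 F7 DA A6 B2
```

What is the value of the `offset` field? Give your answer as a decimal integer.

`offset` follows `payload_len` (4 bytes), so it starts at byte offset 4 and occupies 2 bytes.
Bytes at offsets 4..5: A6 B2.
Big-endian stores the most-significant byte at the lowest address.
The bytes are already most-significant first: 0xA6B2.
0xA6B2 = 42674.

42674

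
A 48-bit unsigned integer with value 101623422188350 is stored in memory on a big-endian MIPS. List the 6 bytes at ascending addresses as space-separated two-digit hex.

5C 6D 0B FA FB 3E

101623422188350 in hexadecimal, padded to 48 bits, is 0x5C6D0BFAFB3E.
Split into bytes (most-significant first): 5C 6D 0B FA FB 3E.
In big-endian order the high byte comes first in memory.
So the memory order matches the most-significant-first order: 5C 6D 0B FA FB 3E.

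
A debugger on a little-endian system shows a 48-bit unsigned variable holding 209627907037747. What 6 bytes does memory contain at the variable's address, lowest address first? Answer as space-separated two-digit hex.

209627907037747 in hexadecimal, padded to 48 bits, is 0xBEA7CCEF1A33.
Split into bytes (most-significant first): BE A7 CC EF 1A 33.
Little-endian stores the least-significant byte at the lowest address.
So at ascending addresses the bytes are 33 1A EF CC A7 BE.

33 1A EF CC A7 BE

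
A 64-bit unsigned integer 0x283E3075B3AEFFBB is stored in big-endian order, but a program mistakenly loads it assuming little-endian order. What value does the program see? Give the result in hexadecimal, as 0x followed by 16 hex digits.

Stored big-endian, the bytes at ascending addresses are 28 3E 30 75 B3 AE FF BB.
Read back as little-endian, the first byte is least significant, giving 0xBBFFAEB375303E28.

0xBBFFAEB375303E28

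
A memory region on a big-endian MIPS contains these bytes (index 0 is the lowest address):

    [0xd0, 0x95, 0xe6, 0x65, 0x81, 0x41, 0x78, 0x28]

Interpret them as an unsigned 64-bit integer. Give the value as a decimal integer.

In big-endian order the high byte comes first in memory.
The bytes are already most-significant first: 0xD095E66581417828.
0xD095E66581417828 = 15030172655053535272.

15030172655053535272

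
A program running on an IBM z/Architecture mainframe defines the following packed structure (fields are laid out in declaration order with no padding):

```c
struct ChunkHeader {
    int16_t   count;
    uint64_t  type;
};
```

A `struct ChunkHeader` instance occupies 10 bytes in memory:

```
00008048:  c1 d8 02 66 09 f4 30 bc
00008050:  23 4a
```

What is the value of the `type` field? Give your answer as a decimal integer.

172836580094649162

`type` follows `count` (2 bytes), so it starts at byte offset 2 and occupies 8 bytes.
Bytes at offsets 2..9: 02 66 09 F4 30 BC 23 4A.
In big-endian order the high byte comes first in memory.
The bytes are already most-significant first: 0x026609F430BC234A.
0x026609F430BC234A = 172836580094649162.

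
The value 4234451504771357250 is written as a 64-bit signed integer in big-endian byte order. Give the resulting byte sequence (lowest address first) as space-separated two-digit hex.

3A C3 CB 35 60 83 DA 42

4234451504771357250 in hexadecimal, padded to 64 bits, is 0x3AC3CB356083DA42.
Split into bytes (most-significant first): 3A C3 CB 35 60 83 DA 42.
In big-endian order the high byte comes first in memory.
So the memory order matches the most-significant-first order: 3A C3 CB 35 60 83 DA 42.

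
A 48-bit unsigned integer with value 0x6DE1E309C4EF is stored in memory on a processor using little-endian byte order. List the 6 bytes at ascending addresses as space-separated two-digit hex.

EF C4 09 E3 E1 6D

Split into bytes (most-significant first): 6D E1 E3 09 C4 EF.
Little-endian: lowest address holds the least-significant byte.
So at ascending addresses the bytes are EF C4 09 E3 E1 6D.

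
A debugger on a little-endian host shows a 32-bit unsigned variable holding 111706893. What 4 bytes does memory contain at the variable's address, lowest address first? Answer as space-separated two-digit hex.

111706893 in hexadecimal, padded to 32 bits, is 0x06A8830D.
Split into bytes (most-significant first): 06 A8 83 0D.
In little-endian order the low byte comes first in memory.
So at ascending addresses the bytes are 0D 83 A8 06.

0D 83 A8 06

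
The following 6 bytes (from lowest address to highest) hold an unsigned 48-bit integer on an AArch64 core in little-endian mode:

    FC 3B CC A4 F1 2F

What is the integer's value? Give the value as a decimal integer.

52714898471932

Little-endian stores the least-significant byte at the lowest address.
Reassemble most-significant byte first: 2F F1 A4 CC 3B FC → 0x2FF1A4CC3BFC.
0x2FF1A4CC3BFC = 52714898471932.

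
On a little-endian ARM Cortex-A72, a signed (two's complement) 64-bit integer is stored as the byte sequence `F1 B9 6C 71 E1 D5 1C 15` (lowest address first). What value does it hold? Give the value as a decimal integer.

1521325938391693809

Little-endian: lowest address holds the least-significant byte.
Reassemble most-significant byte first: 15 1C D5 E1 71 6C B9 F1 → 0x151CD5E1716CB9F1.
0x151CD5E1716CB9F1 = 1521325938391693809.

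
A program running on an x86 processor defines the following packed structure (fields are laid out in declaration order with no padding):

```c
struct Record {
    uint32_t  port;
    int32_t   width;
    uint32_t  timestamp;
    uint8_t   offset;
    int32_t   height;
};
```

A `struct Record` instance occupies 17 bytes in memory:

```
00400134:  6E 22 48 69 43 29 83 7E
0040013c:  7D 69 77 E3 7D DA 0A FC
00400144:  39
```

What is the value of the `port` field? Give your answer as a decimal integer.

1766335086

`port` is the first field, at byte offset 0, occupying 4 bytes.
Bytes at offsets 0..3: 6E 22 48 69.
Little-endian: lowest address holds the least-significant byte.
Reassemble most-significant byte first: 69 48 22 6E → 0x6948226E.
0x6948226E = 1766335086.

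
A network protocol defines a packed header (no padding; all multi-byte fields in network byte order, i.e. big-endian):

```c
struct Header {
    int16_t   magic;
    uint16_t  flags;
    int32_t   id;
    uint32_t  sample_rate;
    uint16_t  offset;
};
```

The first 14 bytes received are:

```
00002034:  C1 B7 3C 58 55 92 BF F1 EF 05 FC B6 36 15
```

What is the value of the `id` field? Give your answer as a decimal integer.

1435680753

`id` follows `magic` (2 B), `flags` (2 B), so it starts at offset 2 + 2 = 4 and occupies 4 bytes.
Bytes at offsets 4..7: 55 92 BF F1.
Big-endian: lowest address holds the most-significant byte.
The bytes are already most-significant first: 0x5592BFF1.
0x5592BFF1 = 1435680753.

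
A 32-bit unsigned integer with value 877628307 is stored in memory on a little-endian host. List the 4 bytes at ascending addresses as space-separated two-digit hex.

93 8B 4F 34

877628307 in hexadecimal, padded to 32 bits, is 0x344F8B93.
Split into bytes (most-significant first): 34 4F 8B 93.
Little-endian stores the least-significant byte at the lowest address.
So at ascending addresses the bytes are 93 8B 4F 34.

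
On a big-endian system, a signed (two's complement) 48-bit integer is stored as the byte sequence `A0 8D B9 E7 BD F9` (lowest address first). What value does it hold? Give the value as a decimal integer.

-104944406905351

In big-endian order the high byte comes first in memory.
The bytes are already most-significant first: 0xA08DB9E7BDF9.
Top bit is set, so as a signed 48-bit value this is 0xA08DB9E7BDF9 − 2^48 = -104944406905351.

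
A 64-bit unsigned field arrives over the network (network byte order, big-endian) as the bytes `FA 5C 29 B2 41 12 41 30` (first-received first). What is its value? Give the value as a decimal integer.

Big-endian: lowest address holds the most-significant byte.
The bytes are already most-significant first: 0xFA5C29B241124130.
0xFA5C29B241124130 = 18040340052911997232.

18040340052911997232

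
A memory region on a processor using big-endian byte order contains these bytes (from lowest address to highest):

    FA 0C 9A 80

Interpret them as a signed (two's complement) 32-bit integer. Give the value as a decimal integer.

-99837312

Big-endian: lowest address holds the most-significant byte.
The bytes are already most-significant first: 0xFA0C9A80.
Top bit is set, so as a signed 32-bit value this is 0xFA0C9A80 − 2^32 = -99837312.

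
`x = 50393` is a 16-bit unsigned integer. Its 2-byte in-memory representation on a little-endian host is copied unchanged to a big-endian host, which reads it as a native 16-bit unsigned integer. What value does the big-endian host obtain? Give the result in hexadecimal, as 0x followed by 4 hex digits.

0xD9C4

50393 in 16-bit hexadecimal is 0xC4D9.
Stored little-endian, the bytes at ascending addresses are D9 C4.
Read back as big-endian, the last byte is least significant, giving 0xD9C4.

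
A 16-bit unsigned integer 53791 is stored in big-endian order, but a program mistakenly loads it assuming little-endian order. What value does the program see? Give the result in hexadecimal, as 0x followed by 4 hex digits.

0x1FD2

53791 in 16-bit hexadecimal is 0xD21F.
Stored big-endian, the bytes at ascending addresses are D2 1F.
Read back as little-endian, the first byte is least significant, giving 0x1FD2.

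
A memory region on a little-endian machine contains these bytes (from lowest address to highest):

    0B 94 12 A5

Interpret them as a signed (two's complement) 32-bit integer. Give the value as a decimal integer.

In little-endian order the low byte comes first in memory.
Reassemble most-significant byte first: A5 12 94 0B → 0xA512940B.
Top bit is set, so as a signed 32-bit value this is 0xA512940B − 2^32 = -1525509109.

-1525509109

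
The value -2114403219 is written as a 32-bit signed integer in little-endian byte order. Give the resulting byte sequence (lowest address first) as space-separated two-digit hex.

6D C4 F8 81

Two's complement of -2114403219 in 32 bits: 2114403219 = 0x7E073B93; invert → 0x81F8C46C; add 1 → 0x81F8C46D.
Split into bytes (most-significant first): 81 F8 C4 6D.
Little-endian stores the least-significant byte at the lowest address.
So at ascending addresses the bytes are 6D C4 F8 81.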